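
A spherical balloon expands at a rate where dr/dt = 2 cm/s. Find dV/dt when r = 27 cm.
5832π cm³/s

V = (4/3)πr³
dV/dt = dV/dr · dr/dt = 4πr² · 2
At r = 27: dV/dt = 5832π cm³/s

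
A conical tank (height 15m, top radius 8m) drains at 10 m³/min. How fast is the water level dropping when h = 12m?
125/(512π) ≈ 0.07771 m/min

r/h = 8/15, so r = (8/15)h
V = (1/3)πr²h = (1/3)π((8/15)h)²h = (64/675)πh³
dV/dh = (64/225)πh²
dh/dt = (dV/dt)/(dV/dh) = -10/((64/225)π·12²) = -125/(512π) m/min
The level is dropping at 125/(512π) ≈ 0.07771 m/min.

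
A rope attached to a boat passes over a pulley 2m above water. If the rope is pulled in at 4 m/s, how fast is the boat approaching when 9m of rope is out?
36√77/77 ≈ 4.103 m/s

rope² = x² + 2²
x = √(9² - 2²) = √77
dx/dt = (rope/x) · d(rope)/dt = (9/√77) · (-4) = -36√77/77 m/s
The boat approaches at 36√77/77 ≈ 4.103 m/s.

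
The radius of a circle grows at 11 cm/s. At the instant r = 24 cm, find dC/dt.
22π cm/s

C = 2πr
dC/dt = 2π · dr/dt = 2π · 11 = 22π cm/s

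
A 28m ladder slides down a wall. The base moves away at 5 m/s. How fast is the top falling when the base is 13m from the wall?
13√615/123 ≈ 2.621 m/s

x² + y² = 28²
2x·dx/dt + 2y·dy/dt = 0
dy/dt = -x/y · dx/dt = -13/√615 · 5 = -13√615/123 m/s
The top is descending at 13√615/123 ≈ 2.621 m/s.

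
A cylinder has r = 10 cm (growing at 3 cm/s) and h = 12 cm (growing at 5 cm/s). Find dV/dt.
1220π cm³/s

V = πr²h
dV/dt = 2πrh·dr/dt + πr²·dh/dt
= 2π(10)(12)(3) + π(10)²(5)
= 1220π cm³/s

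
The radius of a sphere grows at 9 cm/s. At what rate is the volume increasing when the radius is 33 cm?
39204π cm³/s

V = (4/3)πr³
dV/dt = dV/dr · dr/dt = 4πr² · 9
At r = 33: dV/dt = 39204π cm³/s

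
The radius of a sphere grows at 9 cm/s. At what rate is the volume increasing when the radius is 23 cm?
19044π cm³/s

V = (4/3)πr³
dV/dt = dV/dr · dr/dt = 4πr² · 9
At r = 23: dV/dt = 19044π cm³/s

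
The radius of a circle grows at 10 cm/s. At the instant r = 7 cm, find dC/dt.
20π cm/s

C = 2πr
dC/dt = 2π · dr/dt = 2π · 10 = 20π cm/s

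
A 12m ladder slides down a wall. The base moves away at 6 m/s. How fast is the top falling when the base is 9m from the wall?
18√7/7 ≈ 6.803 m/s

x² + y² = 12²
2x·dx/dt + 2y·dy/dt = 0
dy/dt = -x/y · dx/dt = -9/(3√7) · 6 = -18√7/7 m/s
The top is descending at 18√7/7 ≈ 6.803 m/s.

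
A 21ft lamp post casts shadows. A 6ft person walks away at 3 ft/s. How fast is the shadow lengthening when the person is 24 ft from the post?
6/5 ft/s

By similar triangles: 21/(x+s) = 6/s
Solving: s = 6x/15
ds/dt = 6/15 · dx/dt = 2/5 · 3 = 6/5 ft/s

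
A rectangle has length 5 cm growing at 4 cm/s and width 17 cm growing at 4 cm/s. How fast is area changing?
88 cm²/s

A = lw
dA/dt = w·dl/dt + l·dw/dt = 17·4 + 5·4 = 88 cm²/s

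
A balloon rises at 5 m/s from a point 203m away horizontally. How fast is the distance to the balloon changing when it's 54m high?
54√1765/1765 ≈ 1.285 m/s

z² = 203² + y²
z = √(203² + 54²) = 5√1765
dz/dt = y/z · dy/dt = 54/(5√1765) · 5 = 54√1765/1765 ≈ 1.285 m/s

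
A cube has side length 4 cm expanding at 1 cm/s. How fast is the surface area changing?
48 cm²/s

A = 6s²
dA/dt = 12s · ds/dt = 12·4·1 = 48 cm²/s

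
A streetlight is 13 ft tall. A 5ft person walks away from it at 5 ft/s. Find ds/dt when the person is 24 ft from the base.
25/8 ft/s

By similar triangles: 13/(x+s) = 5/s
Solving: s = 5x/8
ds/dt = 5/8 · dx/dt = 5/8 · 5 = 25/8 ft/s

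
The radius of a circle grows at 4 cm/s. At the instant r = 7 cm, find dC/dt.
8π cm/s

C = 2πr
dC/dt = 2π · dr/dt = 2π · 4 = 8π cm/s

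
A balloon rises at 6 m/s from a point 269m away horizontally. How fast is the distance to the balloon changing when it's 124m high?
744√87737/87737 ≈ 2.512 m/s

z² = 269² + y²
z = √(269² + 124²) = √87737
dz/dt = y/z · dy/dt = 124/√87737 · 6 = 744√87737/87737 ≈ 2.512 m/s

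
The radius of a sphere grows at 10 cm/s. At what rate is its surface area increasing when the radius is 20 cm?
1600π cm²/s

S = 4πr²
dS/dt = dS/dr · dr/dt = 8πr · 10
At r = 20: dS/dt = 1600π cm²/s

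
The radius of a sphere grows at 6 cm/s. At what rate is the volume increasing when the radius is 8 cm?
1536π cm³/s

V = (4/3)πr³
dV/dt = dV/dr · dr/dt = 4πr² · 6
At r = 8: dV/dt = 1536π cm³/s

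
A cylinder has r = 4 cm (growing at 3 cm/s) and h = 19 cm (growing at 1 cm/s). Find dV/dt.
472π cm³/s

V = πr²h
dV/dt = 2πrh·dr/dt + πr²·dh/dt
= 2π(4)(19)(3) + π(4)²(1)
= 472π cm³/s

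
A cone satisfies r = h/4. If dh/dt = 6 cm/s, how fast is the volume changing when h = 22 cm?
363π/2 cm³/s

V = (1/3)π(h/4)²h = πh³/48
dV/dt = πh²/16 · 6
At h = 22: dV/dt = 363π/2 cm³/s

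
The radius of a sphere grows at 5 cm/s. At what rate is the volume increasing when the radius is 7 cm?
980π cm³/s

V = (4/3)πr³
dV/dt = dV/dr · dr/dt = 4πr² · 5
At r = 7: dV/dt = 980π cm³/s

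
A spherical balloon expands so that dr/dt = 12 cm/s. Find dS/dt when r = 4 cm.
384π cm²/s

S = 4πr²
dS/dt = dS/dr · dr/dt = 8πr · 12
At r = 4: dS/dt = 384π cm²/s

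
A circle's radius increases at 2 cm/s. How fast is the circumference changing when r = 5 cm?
4π cm/s

C = 2πr
dC/dt = 2π · dr/dt = 2π · 2 = 4π cm/s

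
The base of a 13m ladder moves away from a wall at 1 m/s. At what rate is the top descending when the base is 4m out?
4√17/51 ≈ 0.3234 m/s

x² + y² = 13²
2x·dx/dt + 2y·dy/dt = 0
dy/dt = -x/y · dx/dt = -4/(3√17) · 1 = -4√17/51 m/s
The top is descending at 4√17/51 ≈ 0.3234 m/s.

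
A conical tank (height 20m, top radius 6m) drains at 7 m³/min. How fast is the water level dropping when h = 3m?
700/(81π) ≈ 2.751 m/min

r/h = 6/20, so r = (3/10)h
V = (1/3)πr²h = (1/3)π((3/10)h)²h = (3/100)πh³
dV/dh = (9/100)πh²
dh/dt = (dV/dt)/(dV/dh) = -7/((9/100)π·3²) = -700/(81π) m/min
The level is dropping at 700/(81π) ≈ 2.751 m/min.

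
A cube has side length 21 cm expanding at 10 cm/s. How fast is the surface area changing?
2520 cm²/s

A = 6s²
dA/dt = 12s · ds/dt = 12·21·10 = 2520 cm²/s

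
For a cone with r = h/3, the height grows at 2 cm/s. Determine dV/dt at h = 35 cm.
2450π/9 cm³/s

V = (1/3)π(h/3)²h = πh³/27
dV/dt = πh²/9 · 2
At h = 35: dV/dt = 2450π/9 cm³/s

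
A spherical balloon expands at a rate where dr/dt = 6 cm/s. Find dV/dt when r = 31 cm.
23064π cm³/s

V = (4/3)πr³
dV/dt = dV/dr · dr/dt = 4πr² · 6
At r = 31: dV/dt = 23064π cm³/s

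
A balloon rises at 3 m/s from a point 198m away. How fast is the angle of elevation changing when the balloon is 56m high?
0.014029 rad/s

tan(θ) = y/198
sec²(θ) · dθ/dt = (1/198) · dy/dt
dθ/dt = cos²(θ)/198 · 3 = 198/(198² + 56²) · 3
dθ/dt = 0.014029 rad/s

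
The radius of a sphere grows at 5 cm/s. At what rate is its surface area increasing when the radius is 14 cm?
560π cm²/s

S = 4πr²
dS/dt = dS/dr · dr/dt = 8πr · 5
At r = 14: dS/dt = 560π cm²/s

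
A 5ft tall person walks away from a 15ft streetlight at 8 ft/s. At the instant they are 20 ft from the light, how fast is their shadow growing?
4 ft/s

By similar triangles: 15/(x+s) = 5/s
Solving: s = 5x/10
ds/dt = 5/10 · dx/dt = 1/2 · 8 = 4 ft/s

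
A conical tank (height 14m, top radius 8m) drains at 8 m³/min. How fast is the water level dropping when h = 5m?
49/(50π) ≈ 0.3119 m/min

r/h = 8/14, so r = (4/7)h
V = (1/3)πr²h = (1/3)π((4/7)h)²h = (16/147)πh³
dV/dh = (16/49)πh²
dh/dt = (dV/dt)/(dV/dh) = -8/((16/49)π·5²) = -49/(50π) m/min
The level is dropping at 49/(50π) ≈ 0.3119 m/min.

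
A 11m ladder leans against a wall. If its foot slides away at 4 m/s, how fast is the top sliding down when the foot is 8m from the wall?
32√57/57 ≈ 4.239 m/s

x² + y² = 11²
2x·dx/dt + 2y·dy/dt = 0
dy/dt = -x/y · dx/dt = -8/√57 · 4 = -32√57/57 m/s
The top is descending at 32√57/57 ≈ 4.239 m/s.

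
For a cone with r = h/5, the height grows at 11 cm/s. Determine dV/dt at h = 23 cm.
5819π/25 cm³/s

V = (1/3)π(h/5)²h = πh³/75
dV/dt = πh²/25 · 11
At h = 23: dV/dt = 5819π/25 cm³/s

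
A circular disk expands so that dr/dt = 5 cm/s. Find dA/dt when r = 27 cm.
270π cm²/s

A = πr²
dA/dt = 2πr · dr/dt = 2π(27)(5) = 270π cm²/s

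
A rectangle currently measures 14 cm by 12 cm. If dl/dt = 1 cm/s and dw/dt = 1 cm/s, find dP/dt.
4 cm/s

P = 2(l + w)
dP/dt = 2(dl/dt + dw/dt) = 2(1 + 1) = 4 cm/s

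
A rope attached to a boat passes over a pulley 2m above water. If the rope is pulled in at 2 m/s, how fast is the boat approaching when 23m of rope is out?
46√21/105 ≈ 2.008 m/s

rope² = x² + 2²
x = √(23² - 2²) = 5√21
dx/dt = (rope/x) · d(rope)/dt = (23/(5√21)) · (-2) = -46√21/105 m/s
The boat approaches at 46√21/105 ≈ 2.008 m/s.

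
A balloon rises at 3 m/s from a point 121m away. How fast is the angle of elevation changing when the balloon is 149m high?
0.009853 rad/s

tan(θ) = y/121
sec²(θ) · dθ/dt = (1/121) · dy/dt
dθ/dt = cos²(θ)/121 · 3 = 121/(121² + 149²) · 3
dθ/dt = 0.009853 rad/s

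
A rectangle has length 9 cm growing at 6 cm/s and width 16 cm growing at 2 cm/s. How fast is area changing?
114 cm²/s

A = lw
dA/dt = w·dl/dt + l·dw/dt = 16·6 + 9·2 = 114 cm²/s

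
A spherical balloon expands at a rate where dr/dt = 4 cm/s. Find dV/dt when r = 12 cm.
2304π cm³/s

V = (4/3)πr³
dV/dt = dV/dr · dr/dt = 4πr² · 4
At r = 12: dV/dt = 2304π cm³/s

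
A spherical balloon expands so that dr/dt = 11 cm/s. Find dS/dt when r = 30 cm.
2640π cm²/s

S = 4πr²
dS/dt = dS/dr · dr/dt = 8πr · 11
At r = 30: dS/dt = 2640π cm²/s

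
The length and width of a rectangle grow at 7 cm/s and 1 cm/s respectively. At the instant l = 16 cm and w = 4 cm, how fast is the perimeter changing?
16 cm/s

P = 2(l + w)
dP/dt = 2(dl/dt + dw/dt) = 2(7 + 1) = 16 cm/s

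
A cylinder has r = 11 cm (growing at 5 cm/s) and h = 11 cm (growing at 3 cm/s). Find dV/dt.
1573π cm³/s

V = πr²h
dV/dt = 2πrh·dr/dt + πr²·dh/dt
= 2π(11)(11)(5) + π(11)²(3)
= 1573π cm³/s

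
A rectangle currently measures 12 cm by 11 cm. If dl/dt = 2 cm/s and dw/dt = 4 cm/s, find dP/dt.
12 cm/s

P = 2(l + w)
dP/dt = 2(dl/dt + dw/dt) = 2(2 + 4) = 12 cm/s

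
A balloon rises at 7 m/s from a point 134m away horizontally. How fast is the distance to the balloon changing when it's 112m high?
392√305/1525 ≈ 4.489 m/s

z² = 134² + y²
z = √(134² + 112²) = 10√305
dz/dt = y/z · dy/dt = 112/(10√305) · 7 = 392√305/1525 ≈ 4.489 m/s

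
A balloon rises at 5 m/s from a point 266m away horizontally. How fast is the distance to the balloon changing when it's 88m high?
44√785/785 ≈ 1.57 m/s

z² = 266² + y²
z = √(266² + 88²) = 10√785
dz/dt = y/z · dy/dt = 88/(10√785) · 5 = 44√785/785 ≈ 1.57 m/s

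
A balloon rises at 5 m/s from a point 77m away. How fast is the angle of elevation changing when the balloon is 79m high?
0.031635 rad/s

tan(θ) = y/77
sec²(θ) · dθ/dt = (1/77) · dy/dt
dθ/dt = cos²(θ)/77 · 5 = 77/(77² + 79²) · 5
dθ/dt = 0.031635 rad/s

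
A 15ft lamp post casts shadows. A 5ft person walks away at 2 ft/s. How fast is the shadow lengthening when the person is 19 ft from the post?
1 ft/s

By similar triangles: 15/(x+s) = 5/s
Solving: s = 5x/10
ds/dt = 5/10 · dx/dt = 1/2 · 2 = 1 ft/s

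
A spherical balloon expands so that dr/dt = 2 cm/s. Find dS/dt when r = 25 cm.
400π cm²/s

S = 4πr²
dS/dt = dS/dr · dr/dt = 8πr · 2
At r = 25: dS/dt = 400π cm²/s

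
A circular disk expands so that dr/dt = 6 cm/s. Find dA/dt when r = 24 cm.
288π cm²/s

A = πr²
dA/dt = 2πr · dr/dt = 2π(24)(6) = 288π cm²/s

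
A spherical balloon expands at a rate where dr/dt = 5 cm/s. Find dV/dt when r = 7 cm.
980π cm³/s

V = (4/3)πr³
dV/dt = dV/dr · dr/dt = 4πr² · 5
At r = 7: dV/dt = 980π cm³/s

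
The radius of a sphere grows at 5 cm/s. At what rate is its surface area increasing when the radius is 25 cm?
1000π cm²/s

S = 4πr²
dS/dt = dS/dr · dr/dt = 8πr · 5
At r = 25: dS/dt = 1000π cm²/s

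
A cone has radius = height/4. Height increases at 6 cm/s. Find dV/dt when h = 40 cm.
600π cm³/s

V = (1/3)π(h/4)²h = πh³/48
dV/dt = πh²/16 · 6
At h = 40: dV/dt = 600π cm³/s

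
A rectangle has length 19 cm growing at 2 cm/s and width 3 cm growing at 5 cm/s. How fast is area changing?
101 cm²/s

A = lw
dA/dt = w·dl/dt + l·dw/dt = 3·2 + 19·5 = 101 cm²/s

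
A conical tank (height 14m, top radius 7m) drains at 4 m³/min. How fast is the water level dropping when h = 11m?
16/(121π) ≈ 0.04209 m/min

r/h = 7/14, so r = (1/2)h
V = (1/3)πr²h = (1/3)π((1/2)h)²h = (1/12)πh³
dV/dh = (1/4)πh²
dh/dt = (dV/dt)/(dV/dh) = -4/((1/4)π·11²) = -16/(121π) m/min
The level is dropping at 16/(121π) ≈ 0.04209 m/min.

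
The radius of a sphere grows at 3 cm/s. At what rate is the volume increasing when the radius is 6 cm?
432π cm³/s

V = (4/3)πr³
dV/dt = dV/dr · dr/dt = 4πr² · 3
At r = 6: dV/dt = 432π cm³/s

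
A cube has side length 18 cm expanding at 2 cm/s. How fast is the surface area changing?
432 cm²/s

A = 6s²
dA/dt = 12s · ds/dt = 12·18·2 = 432 cm²/s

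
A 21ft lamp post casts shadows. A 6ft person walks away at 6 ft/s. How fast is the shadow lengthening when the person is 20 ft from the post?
12/5 ft/s

By similar triangles: 21/(x+s) = 6/s
Solving: s = 6x/15
ds/dt = 6/15 · dx/dt = 2/5 · 6 = 12/5 ft/s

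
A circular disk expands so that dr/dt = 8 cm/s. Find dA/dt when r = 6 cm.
96π cm²/s

A = πr²
dA/dt = 2πr · dr/dt = 2π(6)(8) = 96π cm²/s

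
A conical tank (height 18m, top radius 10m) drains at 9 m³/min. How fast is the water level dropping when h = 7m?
729/(1225π) ≈ 0.1894 m/min

r/h = 10/18, so r = (5/9)h
V = (1/3)πr²h = (1/3)π((5/9)h)²h = (25/243)πh³
dV/dh = (25/81)πh²
dh/dt = (dV/dt)/(dV/dh) = -9/((25/81)π·7²) = -729/(1225π) m/min
The level is dropping at 729/(1225π) ≈ 0.1894 m/min.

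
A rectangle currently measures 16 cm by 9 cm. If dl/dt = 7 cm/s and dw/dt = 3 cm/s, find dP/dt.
20 cm/s

P = 2(l + w)
dP/dt = 2(dl/dt + dw/dt) = 2(7 + 3) = 20 cm/s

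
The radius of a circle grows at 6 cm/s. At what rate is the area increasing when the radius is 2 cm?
24π cm²/s

A = πr²
dA/dt = 2πr · dr/dt = 2π(2)(6) = 24π cm²/s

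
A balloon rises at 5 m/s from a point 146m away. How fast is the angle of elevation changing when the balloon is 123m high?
0.02003 rad/s

tan(θ) = y/146
sec²(θ) · dθ/dt = (1/146) · dy/dt
dθ/dt = cos²(θ)/146 · 5 = 146/(146² + 123²) · 5
dθ/dt = 0.02003 rad/s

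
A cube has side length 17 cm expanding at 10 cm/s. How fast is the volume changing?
8670 cm³/s

V = s³
dV/dt = 3s² · ds/dt = 3·17²·10 = 8670 cm³/s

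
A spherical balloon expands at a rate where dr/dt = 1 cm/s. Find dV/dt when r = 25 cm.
2500π cm³/s

V = (4/3)πr³
dV/dt = dV/dr · dr/dt = 4πr² · 1
At r = 25: dV/dt = 2500π cm³/s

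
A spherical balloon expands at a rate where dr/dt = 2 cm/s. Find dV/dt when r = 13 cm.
1352π cm³/s

V = (4/3)πr³
dV/dt = dV/dr · dr/dt = 4πr² · 2
At r = 13: dV/dt = 1352π cm³/s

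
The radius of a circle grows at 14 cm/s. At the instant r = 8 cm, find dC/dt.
28π cm/s

C = 2πr
dC/dt = 2π · dr/dt = 2π · 14 = 28π cm/s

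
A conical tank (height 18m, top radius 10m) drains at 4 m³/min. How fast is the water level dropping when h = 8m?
81/(400π) ≈ 0.06446 m/min

r/h = 10/18, so r = (5/9)h
V = (1/3)πr²h = (1/3)π((5/9)h)²h = (25/243)πh³
dV/dh = (25/81)πh²
dh/dt = (dV/dt)/(dV/dh) = -4/((25/81)π·8²) = -81/(400π) m/min
The level is dropping at 81/(400π) ≈ 0.06446 m/min.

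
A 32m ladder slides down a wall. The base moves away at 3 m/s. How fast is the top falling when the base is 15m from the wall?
45√799/799 ≈ 1.592 m/s

x² + y² = 32²
2x·dx/dt + 2y·dy/dt = 0
dy/dt = -x/y · dx/dt = -15/√799 · 3 = -45√799/799 m/s
The top is descending at 45√799/799 ≈ 1.592 m/s.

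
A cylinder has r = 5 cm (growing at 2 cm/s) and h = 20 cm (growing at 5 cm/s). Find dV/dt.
525π cm³/s

V = πr²h
dV/dt = 2πrh·dr/dt + πr²·dh/dt
= 2π(5)(20)(2) + π(5)²(5)
= 525π cm³/s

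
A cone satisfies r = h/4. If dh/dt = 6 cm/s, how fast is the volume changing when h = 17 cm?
867π/8 cm³/s

V = (1/3)π(h/4)²h = πh³/48
dV/dt = πh²/16 · 6
At h = 17: dV/dt = 867π/8 cm³/s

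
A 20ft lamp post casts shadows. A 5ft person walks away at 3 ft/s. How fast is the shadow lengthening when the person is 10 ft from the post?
1 ft/s

By similar triangles: 20/(x+s) = 5/s
Solving: s = 5x/15
ds/dt = 5/15 · dx/dt = 1/3 · 3 = 1 ft/s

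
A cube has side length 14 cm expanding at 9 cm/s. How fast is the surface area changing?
1512 cm²/s

A = 6s²
dA/dt = 12s · ds/dt = 12·14·9 = 1512 cm²/s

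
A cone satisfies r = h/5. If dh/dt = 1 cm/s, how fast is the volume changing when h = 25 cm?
25π cm³/s

V = (1/3)π(h/5)²h = πh³/75
dV/dt = πh²/25 · 1
At h = 25: dV/dt = 25π cm³/s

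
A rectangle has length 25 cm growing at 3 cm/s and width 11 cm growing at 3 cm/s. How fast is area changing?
108 cm²/s

A = lw
dA/dt = w·dl/dt + l·dw/dt = 11·3 + 25·3 = 108 cm²/s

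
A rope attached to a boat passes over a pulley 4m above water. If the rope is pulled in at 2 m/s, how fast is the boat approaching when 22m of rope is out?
22√13/39 ≈ 2.034 m/s

rope² = x² + 4²
x = √(22² - 4²) = 6√13
dx/dt = (rope/x) · d(rope)/dt = (22/(6√13)) · (-2) = -22√13/39 m/s
The boat approaches at 22√13/39 ≈ 2.034 m/s.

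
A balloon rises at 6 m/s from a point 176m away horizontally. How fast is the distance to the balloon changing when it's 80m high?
15√146/73 ≈ 2.483 m/s

z² = 176² + y²
z = √(176² + 80²) = 16√146
dz/dt = y/z · dy/dt = 80/(16√146) · 6 = 15√146/73 ≈ 2.483 m/s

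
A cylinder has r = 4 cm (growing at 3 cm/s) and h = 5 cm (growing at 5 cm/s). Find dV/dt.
200π cm³/s

V = πr²h
dV/dt = 2πrh·dr/dt + πr²·dh/dt
= 2π(4)(5)(3) + π(4)²(5)
= 200π cm³/s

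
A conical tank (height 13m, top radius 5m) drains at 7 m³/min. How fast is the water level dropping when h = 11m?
1183/(3025π) ≈ 0.1245 m/min

r/h = 5/13, so r = (5/13)h
V = (1/3)πr²h = (1/3)π((5/13)h)²h = (25/507)πh³
dV/dh = (25/169)πh²
dh/dt = (dV/dt)/(dV/dh) = -7/((25/169)π·11²) = -1183/(3025π) m/min
The level is dropping at 1183/(3025π) ≈ 0.1245 m/min.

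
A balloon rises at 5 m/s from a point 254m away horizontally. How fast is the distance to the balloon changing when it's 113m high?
113√77285/15457 ≈ 2.032 m/s

z² = 254² + y²
z = √(254² + 113²) = √77285
dz/dt = y/z · dy/dt = 113/√77285 · 5 = 113√77285/15457 ≈ 2.032 m/s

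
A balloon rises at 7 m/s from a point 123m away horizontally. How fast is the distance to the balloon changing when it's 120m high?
280√3281/3281 ≈ 4.888 m/s

z² = 123² + y²
z = √(123² + 120²) = 3√3281
dz/dt = y/z · dy/dt = 120/(3√3281) · 7 = 280√3281/3281 ≈ 4.888 m/s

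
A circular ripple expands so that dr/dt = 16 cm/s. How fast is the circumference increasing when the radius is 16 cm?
32π cm/s

C = 2πr
dC/dt = 2π · dr/dt = 2π · 16 = 32π cm/s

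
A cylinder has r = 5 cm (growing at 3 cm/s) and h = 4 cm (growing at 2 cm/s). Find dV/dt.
170π cm³/s

V = πr²h
dV/dt = 2πrh·dr/dt + πr²·dh/dt
= 2π(5)(4)(3) + π(5)²(2)
= 170π cm³/s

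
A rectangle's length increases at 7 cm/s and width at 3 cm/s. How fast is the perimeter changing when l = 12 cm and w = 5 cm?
20 cm/s

P = 2(l + w)
dP/dt = 2(dl/dt + dw/dt) = 2(7 + 3) = 20 cm/s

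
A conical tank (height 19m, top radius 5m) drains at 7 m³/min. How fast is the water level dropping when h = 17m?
2527/(7225π) ≈ 0.1113 m/min

r/h = 5/19, so r = (5/19)h
V = (1/3)πr²h = (1/3)π((5/19)h)²h = (25/1083)πh³
dV/dh = (25/361)πh²
dh/dt = (dV/dt)/(dV/dh) = -7/((25/361)π·17²) = -2527/(7225π) m/min
The level is dropping at 2527/(7225π) ≈ 0.1113 m/min.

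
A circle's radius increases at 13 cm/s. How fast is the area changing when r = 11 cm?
286π cm²/s

A = πr²
dA/dt = 2πr · dr/dt = 2π(11)(13) = 286π cm²/s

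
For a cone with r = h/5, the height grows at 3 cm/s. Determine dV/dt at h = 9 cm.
243π/25 cm³/s

V = (1/3)π(h/5)²h = πh³/75
dV/dt = πh²/25 · 3
At h = 9: dV/dt = 243π/25 cm³/s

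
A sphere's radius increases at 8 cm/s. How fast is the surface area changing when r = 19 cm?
1216π cm²/s

S = 4πr²
dS/dt = dS/dr · dr/dt = 8πr · 8
At r = 19: dS/dt = 1216π cm²/s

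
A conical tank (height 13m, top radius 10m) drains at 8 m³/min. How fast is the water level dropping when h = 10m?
169/(1250π) ≈ 0.04304 m/min

r/h = 10/13, so r = (10/13)h
V = (1/3)πr²h = (1/3)π((10/13)h)²h = (100/507)πh³
dV/dh = (100/169)πh²
dh/dt = (dV/dt)/(dV/dh) = -8/((100/169)π·10²) = -169/(1250π) m/min
The level is dropping at 169/(1250π) ≈ 0.04304 m/min.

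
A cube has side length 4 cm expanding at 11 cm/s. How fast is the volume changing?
528 cm³/s

V = s³
dV/dt = 3s² · ds/dt = 3·4²·11 = 528 cm³/s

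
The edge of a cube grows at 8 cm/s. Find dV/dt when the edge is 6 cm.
864 cm³/s

V = s³
dV/dt = 3s² · ds/dt = 3·6²·8 = 864 cm³/s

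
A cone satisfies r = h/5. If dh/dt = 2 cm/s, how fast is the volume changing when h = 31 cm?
1922π/25 cm³/s

V = (1/3)π(h/5)²h = πh³/75
dV/dt = πh²/25 · 2
At h = 31: dV/dt = 1922π/25 cm³/s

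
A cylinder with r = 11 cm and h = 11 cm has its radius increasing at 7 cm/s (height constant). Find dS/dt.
462π cm²/s

S = 2πrh + 2πr² (lateral + bases)
dS/dt = (2πh + 4πr)·dr/dt = (2π·11 + 4π·11)·7
= 462π cm²/s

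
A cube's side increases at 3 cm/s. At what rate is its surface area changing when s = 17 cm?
612 cm²/s

A = 6s²
dA/dt = 12s · ds/dt = 12·17·3 = 612 cm²/s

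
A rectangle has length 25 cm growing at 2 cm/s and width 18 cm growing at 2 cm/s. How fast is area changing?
86 cm²/s

A = lw
dA/dt = w·dl/dt + l·dw/dt = 18·2 + 25·2 = 86 cm²/s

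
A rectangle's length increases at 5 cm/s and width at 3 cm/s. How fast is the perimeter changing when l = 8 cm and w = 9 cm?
16 cm/s

P = 2(l + w)
dP/dt = 2(dl/dt + dw/dt) = 2(5 + 3) = 16 cm/s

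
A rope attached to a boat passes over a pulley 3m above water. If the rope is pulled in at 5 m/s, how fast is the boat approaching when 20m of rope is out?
100√391/391 ≈ 5.057 m/s

rope² = x² + 3²
x = √(20² - 3²) = √391
dx/dt = (rope/x) · d(rope)/dt = (20/√391) · (-5) = -100√391/391 m/s
The boat approaches at 100√391/391 ≈ 5.057 m/s.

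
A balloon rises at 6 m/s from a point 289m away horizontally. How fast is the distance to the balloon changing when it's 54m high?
324√86437/86437 ≈ 1.102 m/s

z² = 289² + y²
z = √(289² + 54²) = √86437
dz/dt = y/z · dy/dt = 54/√86437 · 6 = 324√86437/86437 ≈ 1.102 m/s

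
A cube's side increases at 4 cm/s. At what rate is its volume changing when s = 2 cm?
48 cm³/s

V = s³
dV/dt = 3s² · ds/dt = 3·2²·4 = 48 cm³/s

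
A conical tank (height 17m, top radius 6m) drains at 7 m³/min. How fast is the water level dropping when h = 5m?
2023/(900π) ≈ 0.7155 m/min

r/h = 6/17, so r = (6/17)h
V = (1/3)πr²h = (1/3)π((6/17)h)²h = (12/289)πh³
dV/dh = (36/289)πh²
dh/dt = (dV/dt)/(dV/dh) = -7/((36/289)π·5²) = -2023/(900π) m/min
The level is dropping at 2023/(900π) ≈ 0.7155 m/min.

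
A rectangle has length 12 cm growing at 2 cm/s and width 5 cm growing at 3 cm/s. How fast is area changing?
46 cm²/s

A = lw
dA/dt = w·dl/dt + l·dw/dt = 5·2 + 12·3 = 46 cm²/s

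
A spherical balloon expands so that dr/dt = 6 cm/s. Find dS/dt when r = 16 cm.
768π cm²/s

S = 4πr²
dS/dt = dS/dr · dr/dt = 8πr · 6
At r = 16: dS/dt = 768π cm²/s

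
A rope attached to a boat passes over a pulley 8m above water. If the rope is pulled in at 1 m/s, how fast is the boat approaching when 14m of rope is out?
7√33/33 ≈ 1.219 m/s

rope² = x² + 8²
x = √(14² - 8²) = 2√33
dx/dt = (rope/x) · d(rope)/dt = (14/(2√33)) · (-1) = -7√33/33 m/s
The boat approaches at 7√33/33 ≈ 1.219 m/s.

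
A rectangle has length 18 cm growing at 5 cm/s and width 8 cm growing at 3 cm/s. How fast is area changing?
94 cm²/s

A = lw
dA/dt = w·dl/dt + l·dw/dt = 8·5 + 18·3 = 94 cm²/s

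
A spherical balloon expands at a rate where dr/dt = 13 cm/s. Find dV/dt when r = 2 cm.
208π cm³/s

V = (4/3)πr³
dV/dt = dV/dr · dr/dt = 4πr² · 13
At r = 2: dV/dt = 208π cm³/s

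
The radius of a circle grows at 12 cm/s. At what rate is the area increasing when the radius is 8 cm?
192π cm²/s

A = πr²
dA/dt = 2πr · dr/dt = 2π(8)(12) = 192π cm²/s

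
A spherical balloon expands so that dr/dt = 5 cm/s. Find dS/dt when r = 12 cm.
480π cm²/s

S = 4πr²
dS/dt = dS/dr · dr/dt = 8πr · 5
At r = 12: dS/dt = 480π cm²/s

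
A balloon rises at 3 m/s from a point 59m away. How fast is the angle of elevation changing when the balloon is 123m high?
0.009511 rad/s

tan(θ) = y/59
sec²(θ) · dθ/dt = (1/59) · dy/dt
dθ/dt = cos²(θ)/59 · 3 = 59/(59² + 123²) · 3
dθ/dt = 0.009511 rad/s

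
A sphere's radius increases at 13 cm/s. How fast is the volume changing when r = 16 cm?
13312π cm³/s

V = (4/3)πr³
dV/dt = dV/dr · dr/dt = 4πr² · 13
At r = 16: dV/dt = 13312π cm³/s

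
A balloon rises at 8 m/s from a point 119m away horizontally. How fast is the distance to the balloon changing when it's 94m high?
752√22997/22997 ≈ 4.959 m/s

z² = 119² + y²
z = √(119² + 94²) = √22997
dz/dt = y/z · dy/dt = 94/√22997 · 8 = 752√22997/22997 ≈ 4.959 m/s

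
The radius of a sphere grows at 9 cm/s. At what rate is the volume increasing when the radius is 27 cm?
26244π cm³/s

V = (4/3)πr³
dV/dt = dV/dr · dr/dt = 4πr² · 9
At r = 27: dV/dt = 26244π cm³/s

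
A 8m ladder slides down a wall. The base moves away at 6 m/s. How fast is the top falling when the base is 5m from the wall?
10√39/13 ≈ 4.804 m/s

x² + y² = 8²
2x·dx/dt + 2y·dy/dt = 0
dy/dt = -x/y · dx/dt = -5/√39 · 6 = -10√39/13 m/s
The top is descending at 10√39/13 ≈ 4.804 m/s.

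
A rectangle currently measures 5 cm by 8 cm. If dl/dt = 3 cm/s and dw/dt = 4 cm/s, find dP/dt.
14 cm/s

P = 2(l + w)
dP/dt = 2(dl/dt + dw/dt) = 2(3 + 4) = 14 cm/s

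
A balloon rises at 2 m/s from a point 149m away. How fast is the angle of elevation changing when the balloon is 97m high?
0.009427 rad/s

tan(θ) = y/149
sec²(θ) · dθ/dt = (1/149) · dy/dt
dθ/dt = cos²(θ)/149 · 2 = 149/(149² + 97²) · 2
dθ/dt = 0.009427 rad/s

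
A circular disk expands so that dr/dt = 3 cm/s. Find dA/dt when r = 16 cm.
96π cm²/s

A = πr²
dA/dt = 2πr · dr/dt = 2π(16)(3) = 96π cm²/s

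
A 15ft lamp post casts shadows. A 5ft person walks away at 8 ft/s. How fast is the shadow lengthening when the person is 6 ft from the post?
4 ft/s

By similar triangles: 15/(x+s) = 5/s
Solving: s = 5x/10
ds/dt = 5/10 · dx/dt = 1/2 · 8 = 4 ft/s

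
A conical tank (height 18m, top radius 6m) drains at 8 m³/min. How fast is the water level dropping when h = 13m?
72/(169π) ≈ 0.1356 m/min

r/h = 6/18, so r = (1/3)h
V = (1/3)πr²h = (1/3)π((1/3)h)²h = (1/27)πh³
dV/dh = (1/9)πh²
dh/dt = (dV/dt)/(dV/dh) = -8/((1/9)π·13²) = -72/(169π) m/min
The level is dropping at 72/(169π) ≈ 0.1356 m/min.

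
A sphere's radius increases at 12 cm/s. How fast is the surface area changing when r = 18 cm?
1728π cm²/s

S = 4πr²
dS/dt = dS/dr · dr/dt = 8πr · 12
At r = 18: dS/dt = 1728π cm²/s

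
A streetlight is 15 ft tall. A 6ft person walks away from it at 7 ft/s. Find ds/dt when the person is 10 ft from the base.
14/3 ft/s

By similar triangles: 15/(x+s) = 6/s
Solving: s = 6x/9
ds/dt = 6/9 · dx/dt = 2/3 · 7 = 14/3 ft/s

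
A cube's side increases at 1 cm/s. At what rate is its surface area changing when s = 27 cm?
324 cm²/s

A = 6s²
dA/dt = 12s · ds/dt = 12·27·1 = 324 cm²/s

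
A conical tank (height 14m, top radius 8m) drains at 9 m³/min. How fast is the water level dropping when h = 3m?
49/(16π) ≈ 0.9748 m/min

r/h = 8/14, so r = (4/7)h
V = (1/3)πr²h = (1/3)π((4/7)h)²h = (16/147)πh³
dV/dh = (16/49)πh²
dh/dt = (dV/dt)/(dV/dh) = -9/((16/49)π·3²) = -49/(16π) m/min
The level is dropping at 49/(16π) ≈ 0.9748 m/min.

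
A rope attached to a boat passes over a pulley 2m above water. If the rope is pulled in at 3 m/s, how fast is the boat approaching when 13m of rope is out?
13√165/55 ≈ 3.036 m/s

rope² = x² + 2²
x = √(13² - 2²) = √165
dx/dt = (rope/x) · d(rope)/dt = (13/√165) · (-3) = -13√165/55 m/s
The boat approaches at 13√165/55 ≈ 3.036 m/s.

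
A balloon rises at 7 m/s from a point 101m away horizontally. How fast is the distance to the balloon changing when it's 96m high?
672√19417/19417 ≈ 4.823 m/s

z² = 101² + y²
z = √(101² + 96²) = √19417
dz/dt = y/z · dy/dt = 96/√19417 · 7 = 672√19417/19417 ≈ 4.823 m/s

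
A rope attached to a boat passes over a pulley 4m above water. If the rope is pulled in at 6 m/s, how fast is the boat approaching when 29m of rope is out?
58√33/55 ≈ 6.058 m/s

rope² = x² + 4²
x = √(29² - 4²) = 5√33
dx/dt = (rope/x) · d(rope)/dt = (29/(5√33)) · (-6) = -58√33/55 m/s
The boat approaches at 58√33/55 ≈ 6.058 m/s.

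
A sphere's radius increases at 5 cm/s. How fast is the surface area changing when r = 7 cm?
280π cm²/s

S = 4πr²
dS/dt = dS/dr · dr/dt = 8πr · 5
At r = 7: dS/dt = 280π cm²/s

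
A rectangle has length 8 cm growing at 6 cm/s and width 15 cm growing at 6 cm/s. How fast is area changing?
138 cm²/s

A = lw
dA/dt = w·dl/dt + l·dw/dt = 15·6 + 8·6 = 138 cm²/s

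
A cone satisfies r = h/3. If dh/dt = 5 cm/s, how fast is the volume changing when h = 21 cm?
245π cm³/s

V = (1/3)π(h/3)²h = πh³/27
dV/dt = πh²/9 · 5
At h = 21: dV/dt = 245π cm³/s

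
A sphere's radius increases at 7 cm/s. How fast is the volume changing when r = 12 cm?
4032π cm³/s

V = (4/3)πr³
dV/dt = dV/dr · dr/dt = 4πr² · 7
At r = 12: dV/dt = 4032π cm³/s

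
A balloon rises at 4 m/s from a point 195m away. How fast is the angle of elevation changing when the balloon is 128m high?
0.014336 rad/s

tan(θ) = y/195
sec²(θ) · dθ/dt = (1/195) · dy/dt
dθ/dt = cos²(θ)/195 · 4 = 195/(195² + 128²) · 4
dθ/dt = 0.014336 rad/s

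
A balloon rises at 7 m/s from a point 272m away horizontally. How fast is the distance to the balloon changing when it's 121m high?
847√3545/17725 ≈ 2.845 m/s

z² = 272² + y²
z = √(272² + 121²) = 5√3545
dz/dt = y/z · dy/dt = 121/(5√3545) · 7 = 847√3545/17725 ≈ 2.845 m/s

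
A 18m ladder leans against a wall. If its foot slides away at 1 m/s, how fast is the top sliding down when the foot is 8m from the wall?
4√65/65 ≈ 0.4961 m/s

x² + y² = 18²
2x·dx/dt + 2y·dy/dt = 0
dy/dt = -x/y · dx/dt = -8/(2√65) · 1 = -4√65/65 m/s
The top is descending at 4√65/65 ≈ 0.4961 m/s.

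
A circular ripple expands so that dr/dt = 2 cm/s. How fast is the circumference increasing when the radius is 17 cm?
4π cm/s

C = 2πr
dC/dt = 2π · dr/dt = 2π · 2 = 4π cm/s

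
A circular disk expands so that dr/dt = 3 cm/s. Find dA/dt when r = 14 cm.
84π cm²/s

A = πr²
dA/dt = 2πr · dr/dt = 2π(14)(3) = 84π cm²/s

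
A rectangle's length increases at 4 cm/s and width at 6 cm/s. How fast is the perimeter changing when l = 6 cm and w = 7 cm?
20 cm/s

P = 2(l + w)
dP/dt = 2(dl/dt + dw/dt) = 2(4 + 6) = 20 cm/s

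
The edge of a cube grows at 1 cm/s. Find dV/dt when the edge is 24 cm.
1728 cm³/s

V = s³
dV/dt = 3s² · ds/dt = 3·24²·1 = 1728 cm³/s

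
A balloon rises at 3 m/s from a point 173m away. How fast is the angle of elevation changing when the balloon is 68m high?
0.01502 rad/s

tan(θ) = y/173
sec²(θ) · dθ/dt = (1/173) · dy/dt
dθ/dt = cos²(θ)/173 · 3 = 173/(173² + 68²) · 3
dθ/dt = 0.01502 rad/s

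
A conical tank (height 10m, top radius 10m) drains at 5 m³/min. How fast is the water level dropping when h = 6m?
5/(36π) ≈ 0.04421 m/min

r/h = 10/10, so r = h
V = (1/3)πr²h = (1/3)π(h)²h = (1/3)πh³
dV/dh = πh²
dh/dt = (dV/dt)/(dV/dh) = -5/(π·6²) = -5/(36π) m/min
The level is dropping at 5/(36π) ≈ 0.04421 m/min.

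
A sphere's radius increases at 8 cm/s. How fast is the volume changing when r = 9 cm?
2592π cm³/s

V = (4/3)πr³
dV/dt = dV/dr · dr/dt = 4πr² · 8
At r = 9: dV/dt = 2592π cm³/s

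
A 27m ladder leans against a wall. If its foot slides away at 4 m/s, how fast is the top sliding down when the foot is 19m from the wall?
19√23/23 ≈ 3.962 m/s

x² + y² = 27²
2x·dx/dt + 2y·dy/dt = 0
dy/dt = -x/y · dx/dt = -19/(4√23) · 4 = -19√23/23 m/s
The top is descending at 19√23/23 ≈ 3.962 m/s.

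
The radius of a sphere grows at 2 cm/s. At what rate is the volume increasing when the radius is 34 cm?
9248π cm³/s

V = (4/3)πr³
dV/dt = dV/dr · dr/dt = 4πr² · 2
At r = 34: dV/dt = 9248π cm³/s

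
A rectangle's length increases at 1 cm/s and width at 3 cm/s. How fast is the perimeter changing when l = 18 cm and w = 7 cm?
8 cm/s

P = 2(l + w)
dP/dt = 2(dl/dt + dw/dt) = 2(1 + 3) = 8 cm/s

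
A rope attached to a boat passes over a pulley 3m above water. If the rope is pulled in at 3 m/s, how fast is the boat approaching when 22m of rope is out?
66√19/95 ≈ 3.028 m/s

rope² = x² + 3²
x = √(22² - 3²) = 5√19
dx/dt = (rope/x) · d(rope)/dt = (22/(5√19)) · (-3) = -66√19/95 m/s
The boat approaches at 66√19/95 ≈ 3.028 m/s.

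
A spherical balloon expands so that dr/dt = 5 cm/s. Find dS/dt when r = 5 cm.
200π cm²/s

S = 4πr²
dS/dt = dS/dr · dr/dt = 8πr · 5
At r = 5: dS/dt = 200π cm²/s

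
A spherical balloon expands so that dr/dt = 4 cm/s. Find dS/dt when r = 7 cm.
224π cm²/s

S = 4πr²
dS/dt = dS/dr · dr/dt = 8πr · 4
At r = 7: dS/dt = 224π cm²/s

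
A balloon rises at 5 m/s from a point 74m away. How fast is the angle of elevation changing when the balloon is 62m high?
0.0397 rad/s

tan(θ) = y/74
sec²(θ) · dθ/dt = (1/74) · dy/dt
dθ/dt = cos²(θ)/74 · 5 = 74/(74² + 62²) · 5
dθ/dt = 0.0397 rad/s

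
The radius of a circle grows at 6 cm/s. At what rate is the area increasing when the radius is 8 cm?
96π cm²/s

A = πr²
dA/dt = 2πr · dr/dt = 2π(8)(6) = 96π cm²/s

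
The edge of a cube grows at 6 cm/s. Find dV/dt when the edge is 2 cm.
72 cm³/s

V = s³
dV/dt = 3s² · ds/dt = 3·2²·6 = 72 cm³/s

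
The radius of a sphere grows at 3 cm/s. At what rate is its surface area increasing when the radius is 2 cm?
48π cm²/s

S = 4πr²
dS/dt = dS/dr · dr/dt = 8πr · 3
At r = 2: dS/dt = 48π cm²/s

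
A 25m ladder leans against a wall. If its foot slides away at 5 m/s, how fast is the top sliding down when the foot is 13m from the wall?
65√114/228 ≈ 3.044 m/s

x² + y² = 25²
2x·dx/dt + 2y·dy/dt = 0
dy/dt = -x/y · dx/dt = -13/(2√114) · 5 = -65√114/228 m/s
The top is descending at 65√114/228 ≈ 3.044 m/s.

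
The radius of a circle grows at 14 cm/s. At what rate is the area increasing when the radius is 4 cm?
112π cm²/s

A = πr²
dA/dt = 2πr · dr/dt = 2π(4)(14) = 112π cm²/s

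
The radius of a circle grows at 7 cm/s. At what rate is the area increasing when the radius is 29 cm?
406π cm²/s

A = πr²
dA/dt = 2πr · dr/dt = 2π(29)(7) = 406π cm²/s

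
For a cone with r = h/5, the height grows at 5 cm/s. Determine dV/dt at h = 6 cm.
36π/5 cm³/s

V = (1/3)π(h/5)²h = πh³/75
dV/dt = πh²/25 · 5
At h = 6: dV/dt = 36π/5 cm³/s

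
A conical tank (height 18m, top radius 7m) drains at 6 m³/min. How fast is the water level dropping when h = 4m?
243/(98π) ≈ 0.7893 m/min

r/h = 7/18, so r = (7/18)h
V = (1/3)πr²h = (1/3)π((7/18)h)²h = (49/972)πh³
dV/dh = (49/324)πh²
dh/dt = (dV/dt)/(dV/dh) = -6/((49/324)π·4²) = -243/(98π) m/min
The level is dropping at 243/(98π) ≈ 0.7893 m/min.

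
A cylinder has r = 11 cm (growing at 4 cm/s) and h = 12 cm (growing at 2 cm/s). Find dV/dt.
1298π cm³/s

V = πr²h
dV/dt = 2πrh·dr/dt + πr²·dh/dt
= 2π(11)(12)(4) + π(11)²(2)
= 1298π cm³/s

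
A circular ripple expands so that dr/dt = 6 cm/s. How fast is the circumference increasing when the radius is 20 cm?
12π cm/s

C = 2πr
dC/dt = 2π · dr/dt = 2π · 6 = 12π cm/s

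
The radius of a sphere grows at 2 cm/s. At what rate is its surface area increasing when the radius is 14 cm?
224π cm²/s

S = 4πr²
dS/dt = dS/dr · dr/dt = 8πr · 2
At r = 14: dS/dt = 224π cm²/s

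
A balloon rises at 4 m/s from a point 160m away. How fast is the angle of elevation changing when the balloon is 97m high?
0.018281 rad/s

tan(θ) = y/160
sec²(θ) · dθ/dt = (1/160) · dy/dt
dθ/dt = cos²(θ)/160 · 4 = 160/(160² + 97²) · 4
dθ/dt = 0.018281 rad/s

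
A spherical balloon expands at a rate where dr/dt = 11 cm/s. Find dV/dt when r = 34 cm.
50864π cm³/s

V = (4/3)πr³
dV/dt = dV/dr · dr/dt = 4πr² · 11
At r = 34: dV/dt = 50864π cm³/s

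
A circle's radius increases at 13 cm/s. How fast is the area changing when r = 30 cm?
780π cm²/s

A = πr²
dA/dt = 2πr · dr/dt = 2π(30)(13) = 780π cm²/s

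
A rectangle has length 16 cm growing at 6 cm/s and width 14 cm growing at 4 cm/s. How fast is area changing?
148 cm²/s

A = lw
dA/dt = w·dl/dt + l·dw/dt = 14·6 + 16·4 = 148 cm²/s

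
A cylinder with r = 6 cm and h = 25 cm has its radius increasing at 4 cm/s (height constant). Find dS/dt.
296π cm²/s

S = 2πrh + 2πr² (lateral + bases)
dS/dt = (2πh + 4πr)·dr/dt = (2π·25 + 4π·6)·4
= 296π cm²/s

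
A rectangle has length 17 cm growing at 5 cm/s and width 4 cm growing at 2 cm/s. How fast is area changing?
54 cm²/s

A = lw
dA/dt = w·dl/dt + l·dw/dt = 4·5 + 17·2 = 54 cm²/s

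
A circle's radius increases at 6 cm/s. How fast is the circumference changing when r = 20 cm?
12π cm/s

C = 2πr
dC/dt = 2π · dr/dt = 2π · 6 = 12π cm/s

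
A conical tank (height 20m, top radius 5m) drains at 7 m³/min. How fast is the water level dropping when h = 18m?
28/(81π) ≈ 0.11 m/min

r/h = 5/20, so r = (1/4)h
V = (1/3)πr²h = (1/3)π((1/4)h)²h = (1/48)πh³
dV/dh = (1/16)πh²
dh/dt = (dV/dt)/(dV/dh) = -7/((1/16)π·18²) = -28/(81π) m/min
The level is dropping at 28/(81π) ≈ 0.11 m/min.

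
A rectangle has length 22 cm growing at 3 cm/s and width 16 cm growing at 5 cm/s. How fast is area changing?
158 cm²/s

A = lw
dA/dt = w·dl/dt + l·dw/dt = 16·3 + 22·5 = 158 cm²/s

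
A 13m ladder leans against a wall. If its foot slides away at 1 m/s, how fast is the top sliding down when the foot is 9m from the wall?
9√22/44 ≈ 0.9594 m/s

x² + y² = 13²
2x·dx/dt + 2y·dy/dt = 0
dy/dt = -x/y · dx/dt = -9/(2√22) · 1 = -9√22/44 m/s
The top is descending at 9√22/44 ≈ 0.9594 m/s.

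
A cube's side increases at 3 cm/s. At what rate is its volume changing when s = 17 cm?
2601 cm³/s

V = s³
dV/dt = 3s² · ds/dt = 3·17²·3 = 2601 cm³/s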